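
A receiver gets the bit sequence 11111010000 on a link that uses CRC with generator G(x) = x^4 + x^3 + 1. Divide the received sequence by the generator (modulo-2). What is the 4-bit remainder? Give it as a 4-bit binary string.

Modulo-2 division of 11111010000 by 11001:
  pos 0: 11111 XOR 11001 = 00110
  pos 2: 11001 XOR 11001 = 00000
Remainder = 0000 (zero — the frame passes the CRC check).

0000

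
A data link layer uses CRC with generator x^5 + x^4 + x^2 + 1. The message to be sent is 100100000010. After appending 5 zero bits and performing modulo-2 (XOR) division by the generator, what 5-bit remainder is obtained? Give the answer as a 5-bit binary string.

Append 5 zeros: 10010000001000000. Divide by 110101 (XOR where the leading bit is 1):
  pos 0: 100100 XOR 110101 = 010001
  pos 1: 100010 XOR 110101 = 010111
  pos 2: 101110 XOR 110101 = 011011
  pos 3: 110110 XOR 110101 = 000011
  pos 7: 110100 XOR 110101 = 000001
Remainder (last 5 bits) = 10000. This is the CRC / FCS.

10000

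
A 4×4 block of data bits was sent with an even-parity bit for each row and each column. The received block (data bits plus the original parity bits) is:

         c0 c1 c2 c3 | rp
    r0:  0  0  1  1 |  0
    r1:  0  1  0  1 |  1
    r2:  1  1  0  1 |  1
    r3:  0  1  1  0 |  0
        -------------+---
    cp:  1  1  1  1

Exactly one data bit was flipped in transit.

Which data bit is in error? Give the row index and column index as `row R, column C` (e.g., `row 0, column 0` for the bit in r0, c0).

row 1, column 2

Recompute each row's even parity and compare to rp:
  r0: data parity 0, sent rp 0 → ok
  r1: data parity 0, sent rp 1 → mismatch
  r2: data parity 1, sent rp 1 → ok
  r3: data parity 0, sent rp 0 → ok
Recompute each column's even parity and compare to cp:
  c0: data parity 1, sent cp 1 → ok
  c1: data parity 1, sent cp 1 → ok
  c2: data parity 0, sent cp 1 → mismatch
  c3: data parity 1, sent cp 1 → ok
Exactly one row (r1) and one column (c2) fail → the flipped bit is at their intersection.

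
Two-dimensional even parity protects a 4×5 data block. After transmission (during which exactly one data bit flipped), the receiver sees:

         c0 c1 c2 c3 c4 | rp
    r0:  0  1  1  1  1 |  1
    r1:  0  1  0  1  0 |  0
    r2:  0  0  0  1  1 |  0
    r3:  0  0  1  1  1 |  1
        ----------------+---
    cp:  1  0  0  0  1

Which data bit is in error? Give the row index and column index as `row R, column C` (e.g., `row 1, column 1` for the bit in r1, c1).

row 0, column 0

Recompute each row's even parity and compare to rp:
  r0: data parity 0, sent rp 1 → mismatch
  r1: data parity 0, sent rp 0 → ok
  r2: data parity 0, sent rp 0 → ok
  r3: data parity 1, sent rp 1 → ok
Recompute each column's even parity and compare to cp:
  c0: data parity 0, sent cp 1 → mismatch
  c1: data parity 0, sent cp 0 → ok
  c2: data parity 0, sent cp 0 → ok
  c3: data parity 0, sent cp 0 → ok
  c4: data parity 1, sent cp 1 → ok
Exactly one row (r0) and one column (c0) fail → the flipped bit is at their intersection.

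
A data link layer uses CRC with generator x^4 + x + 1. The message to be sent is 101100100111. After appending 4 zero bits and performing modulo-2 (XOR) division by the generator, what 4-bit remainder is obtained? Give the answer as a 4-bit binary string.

Append 4 zeros: 1011001001110000. Divide by 10011 (XOR where the leading bit is 1):
  pos 0: 10110 XOR 10011 = 00101
  pos 2: 10101 XOR 10011 = 00110
  pos 4: 11000 XOR 10011 = 01011
  pos 5: 10111 XOR 10011 = 00100
  pos 7: 10011 XOR 10011 = 00000
Remainder (last 4 bits) = 0000. This is the CRC / FCS.

0000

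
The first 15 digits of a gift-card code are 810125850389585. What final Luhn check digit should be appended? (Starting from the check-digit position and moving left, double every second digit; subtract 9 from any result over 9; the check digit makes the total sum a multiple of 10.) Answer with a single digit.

Partial digits right→left: 5 8 5 9 8 3 0 5 8 5 2 1 0 1 8
Double every second digit counting from the check-digit position (so the 1st, 3rd, 5th, ... of the partial from the right).
  doubled (with −9 where >9): 1 1 7 0 7 4 0 7 → sum 27
  kept as-is: 8 9 3 5 5 1 1 → sum 32
Total = 27 + 32 = 59.
Check digit = (10 − (59 mod 10)) mod 10 = 1.

1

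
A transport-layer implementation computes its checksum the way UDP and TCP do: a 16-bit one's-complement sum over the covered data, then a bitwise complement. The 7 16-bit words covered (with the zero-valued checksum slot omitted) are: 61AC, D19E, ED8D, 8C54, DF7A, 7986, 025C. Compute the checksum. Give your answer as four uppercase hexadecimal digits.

One's-complement addition (fold any carry out of bit 15 back into bit 0):
  0x61AC + 0xD19E = 0x1334A → wrap carry → 0x334B
  0x334B + 0xED8D = 0x120D8 → wrap carry → 0x20D9
  0x20D9 + 0x8C54 = 0x0AD2D
  0xAD2D + 0xDF7A = 0x18CA7 → wrap carry → 0x8CA8
  0x8CA8 + 0x7986 = 0x1062E → wrap carry → 0x062F
  0x062F + 0x025C = 0x0088B
One's-complement sum = 0x088B.
Checksum = ~0x088B & 0xFFFF = 0xF774.

F774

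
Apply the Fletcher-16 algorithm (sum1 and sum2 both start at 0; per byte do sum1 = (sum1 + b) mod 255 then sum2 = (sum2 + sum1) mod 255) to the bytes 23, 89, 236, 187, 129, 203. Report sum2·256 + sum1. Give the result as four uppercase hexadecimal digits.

Running sums (mod 255):
  after byte 0 (23): sum1=23, sum2=23
  after byte 1 (89): sum1=112, sum2=135
  after byte 2 (236): sum1=93, sum2=228
  after byte 3 (187): sum1=25, sum2=253
  after byte 4 (129): sum1=154, sum2=152
  after byte 5 (203): sum1=102, sum2=254
Checksum = sum2·256 + sum1 = 254·256 + 102 = 65126 = 0xFE66.

FE66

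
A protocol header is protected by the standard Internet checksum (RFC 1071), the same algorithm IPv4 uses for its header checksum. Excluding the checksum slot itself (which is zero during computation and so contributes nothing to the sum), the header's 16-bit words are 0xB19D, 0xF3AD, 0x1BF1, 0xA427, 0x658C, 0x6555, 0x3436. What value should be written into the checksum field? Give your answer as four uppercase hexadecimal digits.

9B83

One's-complement addition (fold any carry out of bit 15 back into bit 0):
  0xB19D + 0xF3AD = 0x1A54A → wrap carry → 0xA54B
  0xA54B + 0x1BF1 = 0x0C13C
  0xC13C + 0xA427 = 0x16563 → wrap carry → 0x6564
  0x6564 + 0x658C = 0x0CAF0
  0xCAF0 + 0x6555 = 0x13045 → wrap carry → 0x3046
  0x3046 + 0x3436 = 0x0647C
One's-complement sum = 0x647C.
Checksum = ~0x647C & 0xFFFF = 0x9B83.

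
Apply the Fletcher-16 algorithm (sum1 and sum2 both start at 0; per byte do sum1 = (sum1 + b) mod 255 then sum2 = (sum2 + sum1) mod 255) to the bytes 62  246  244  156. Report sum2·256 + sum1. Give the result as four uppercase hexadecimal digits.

Running sums (mod 255):
  after byte 0 (62): sum1=62, sum2=62
  after byte 1 (246): sum1=53, sum2=115
  after byte 2 (244): sum1=42, sum2=157
  after byte 3 (156): sum1=198, sum2=100
Checksum = sum2·256 + sum1 = 100·256 + 198 = 25798 = 0x64C6.

64C6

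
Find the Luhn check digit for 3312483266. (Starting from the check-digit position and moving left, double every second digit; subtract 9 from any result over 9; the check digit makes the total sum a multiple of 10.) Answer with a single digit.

9

Partial digits right→left: 6 6 2 3 8 4 2 1 3 3
Double every second digit counting from the check-digit position (so the 1st, 3rd, 5th, ... of the partial from the right).
  doubled (with −9 where >9): 3 4 7 4 6 → sum 24
  kept as-is: 6 3 4 1 3 → sum 17
Total = 24 + 17 = 41.
Check digit = (10 − (41 mod 10)) mod 10 = 9.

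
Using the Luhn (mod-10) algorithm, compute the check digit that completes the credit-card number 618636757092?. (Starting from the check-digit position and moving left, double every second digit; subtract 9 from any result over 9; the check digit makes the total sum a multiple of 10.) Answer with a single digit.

Partial digits right→left: 2 9 0 7 5 7 6 3 6 8 1 6
Double every second digit counting from the check-digit position (so the 1st, 3rd, 5th, ... of the partial from the right).
  doubled (with −9 where >9): 4 0 1 3 3 2 → sum 13
  kept as-is: 9 7 7 3 8 6 → sum 40
Total = 13 + 40 = 53.
Check digit = (10 − (53 mod 10)) mod 10 = 7.

7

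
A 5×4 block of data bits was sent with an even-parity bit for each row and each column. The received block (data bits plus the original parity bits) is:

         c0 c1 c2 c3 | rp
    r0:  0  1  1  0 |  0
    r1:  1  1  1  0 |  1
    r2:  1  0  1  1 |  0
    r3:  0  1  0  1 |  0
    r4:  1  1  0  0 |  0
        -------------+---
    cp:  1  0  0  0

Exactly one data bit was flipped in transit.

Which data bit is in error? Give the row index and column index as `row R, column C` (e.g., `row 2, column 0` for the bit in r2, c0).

row 2, column 2

Recompute each row's even parity and compare to rp:
  r0: data parity 0, sent rp 0 → ok
  r1: data parity 1, sent rp 1 → ok
  r2: data parity 1, sent rp 0 → mismatch
  r3: data parity 0, sent rp 0 → ok
  r4: data parity 0, sent rp 0 → ok
Recompute each column's even parity and compare to cp:
  c0: data parity 1, sent cp 1 → ok
  c1: data parity 0, sent cp 0 → ok
  c2: data parity 1, sent cp 0 → mismatch
  c3: data parity 0, sent cp 0 → ok
Exactly one row (r2) and one column (c2) fail → the flipped bit is at their intersection.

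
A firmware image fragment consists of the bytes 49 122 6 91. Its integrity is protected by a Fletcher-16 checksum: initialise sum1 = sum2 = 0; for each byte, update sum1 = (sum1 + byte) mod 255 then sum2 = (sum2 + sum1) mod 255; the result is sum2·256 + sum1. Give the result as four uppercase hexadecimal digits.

9B0D

Running sums (mod 255):
  after byte 0 (49): sum1=49, sum2=49
  after byte 1 (122): sum1=171, sum2=220
  after byte 2 (6): sum1=177, sum2=142
  after byte 3 (91): sum1=13, sum2=155
Checksum = sum2·256 + sum1 = 155·256 + 13 = 39693 = 0x9B0D.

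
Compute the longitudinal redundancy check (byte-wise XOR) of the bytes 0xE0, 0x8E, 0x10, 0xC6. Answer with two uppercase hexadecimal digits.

XOR the bytes together:
  start with 0xE0
  0xE0 ⊕ 0x8E = 0x6E
  0x6E ⊕ 0x10 = 0x7E
  0x7E ⊕ 0xC6 = 0xB8

B8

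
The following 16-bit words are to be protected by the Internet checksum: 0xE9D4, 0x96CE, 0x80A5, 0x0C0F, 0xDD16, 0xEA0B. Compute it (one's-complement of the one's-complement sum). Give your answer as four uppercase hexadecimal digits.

2B85

One's-complement addition (fold any carry out of bit 15 back into bit 0):
  0xE9D4 + 0x96CE = 0x180A2 → wrap carry → 0x80A3
  0x80A3 + 0x80A5 = 0x10148 → wrap carry → 0x0149
  0x0149 + 0x0C0F = 0x00D58
  0x0D58 + 0xDD16 = 0x0EA6E
  0xEA6E + 0xEA0B = 0x1D479 → wrap carry → 0xD47A
One's-complement sum = 0xD47A.
Checksum = ~0xD47A & 0xFFFF = 0x2B85.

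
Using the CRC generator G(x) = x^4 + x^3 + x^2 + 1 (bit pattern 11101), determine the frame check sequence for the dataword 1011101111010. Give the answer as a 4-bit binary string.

Append 4 zeros: 10111011110100000. Divide by 11101 (XOR where the leading bit is 1):
  pos 0: 10111 XOR 11101 = 01010
  pos 1: 10100 XOR 11101 = 01001
  pos 2: 10011 XOR 11101 = 01110
  pos 3: 11101 XOR 11101 = 00000
  pos 8: 11010 XOR 11101 = 00111
  pos 10: 11100 XOR 11101 = 00001
Remainder (last 4 bits) = 0100. This is the CRC / FCS.

0100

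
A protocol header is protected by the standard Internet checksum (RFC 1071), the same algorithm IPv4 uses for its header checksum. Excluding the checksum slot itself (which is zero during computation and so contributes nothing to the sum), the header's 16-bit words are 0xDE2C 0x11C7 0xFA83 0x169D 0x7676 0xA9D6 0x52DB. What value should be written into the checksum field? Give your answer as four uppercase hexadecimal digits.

One's-complement addition (fold any carry out of bit 15 back into bit 0):
  0xDE2C + 0x11C7 = 0x0EFF3
  0xEFF3 + 0xFA83 = 0x1EA76 → wrap carry → 0xEA77
  0xEA77 + 0x169D = 0x10114 → wrap carry → 0x0115
  0x0115 + 0x7676 = 0x0778B
  0x778B + 0xA9D6 = 0x12161 → wrap carry → 0x2162
  0x2162 + 0x52DB = 0x0743D
One's-complement sum = 0x743D.
Checksum = ~0x743D & 0xFFFF = 0x8BC2.

8BC2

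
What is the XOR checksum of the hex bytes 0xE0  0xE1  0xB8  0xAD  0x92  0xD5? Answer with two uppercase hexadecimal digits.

53

XOR the bytes together:
  start with 0xE0
  0xE0 ⊕ 0xE1 = 0x01
  0x01 ⊕ 0xB8 = 0xB9
  0xB9 ⊕ 0xAD = 0x14
  0x14 ⊕ 0x92 = 0x86
  0x86 ⊕ 0xD5 = 0x53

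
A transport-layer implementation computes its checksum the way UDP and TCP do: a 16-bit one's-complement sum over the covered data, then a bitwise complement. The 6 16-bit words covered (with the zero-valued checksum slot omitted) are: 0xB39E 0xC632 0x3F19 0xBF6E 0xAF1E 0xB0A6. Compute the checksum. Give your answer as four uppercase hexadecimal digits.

27E1

One's-complement addition (fold any carry out of bit 15 back into bit 0):
  0xB39E + 0xC632 = 0x179D0 → wrap carry → 0x79D1
  0x79D1 + 0x3F19 = 0x0B8EA
  0xB8EA + 0xBF6E = 0x17858 → wrap carry → 0x7859
  0x7859 + 0xAF1E = 0x12777 → wrap carry → 0x2778
  0x2778 + 0xB0A6 = 0x0D81E
One's-complement sum = 0xD81E.
Checksum = ~0xD81E & 0xFFFF = 0x27E1.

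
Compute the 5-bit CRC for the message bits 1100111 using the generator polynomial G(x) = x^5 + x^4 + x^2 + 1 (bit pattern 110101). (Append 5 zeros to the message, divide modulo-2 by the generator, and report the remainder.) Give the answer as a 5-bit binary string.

Append 5 zeros: 110011100000. Divide by 110101 (XOR where the leading bit is 1):
  pos 0: 110011 XOR 110101 = 000110
  pos 3: 110100 XOR 110101 = 000001
Remainder (last 5 bits) = 01000. This is the CRC / FCS.

01000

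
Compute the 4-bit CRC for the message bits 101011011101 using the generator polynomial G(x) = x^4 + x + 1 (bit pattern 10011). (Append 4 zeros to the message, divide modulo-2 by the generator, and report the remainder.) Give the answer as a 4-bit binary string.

Append 4 zeros: 1010110111010000. Divide by 10011 (XOR where the leading bit is 1):
  pos 0: 10101 XOR 10011 = 00110
  pos 2: 11010 XOR 10011 = 01001
  pos 3: 10011 XOR 10011 = 00000
  pos 8: 11010 XOR 10011 = 01001
  pos 9: 10010 XOR 10011 = 00001
Remainder (last 4 bits) = 0100. This is the CRC / FCS.

0100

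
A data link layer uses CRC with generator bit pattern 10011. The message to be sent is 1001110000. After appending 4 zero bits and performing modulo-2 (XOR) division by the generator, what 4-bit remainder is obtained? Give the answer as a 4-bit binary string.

0101

Append 4 zeros: 10011100000000. Divide by 10011 (XOR where the leading bit is 1):
  pos 0: 10011 XOR 10011 = 00000
  pos 5: 10000 XOR 10011 = 00011
  pos 8: 11000 XOR 10011 = 01011
  pos 9: 10110 XOR 10011 = 00101
Remainder (last 4 bits) = 0101. This is the CRC / FCS.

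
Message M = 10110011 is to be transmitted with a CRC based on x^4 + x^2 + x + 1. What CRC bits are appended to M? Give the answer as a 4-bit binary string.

1000

Append 4 zeros: 101100110000. Divide by 10111 (XOR where the leading bit is 1):
  pos 0: 10110 XOR 10111 = 00001
  pos 4: 10110 XOR 10111 = 00001
Remainder (last 4 bits) = 1000. This is the CRC / FCS.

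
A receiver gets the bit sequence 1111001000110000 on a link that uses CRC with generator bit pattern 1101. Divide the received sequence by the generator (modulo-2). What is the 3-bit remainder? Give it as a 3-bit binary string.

Modulo-2 division of 1111001000110000 by 1101:
  pos 0: 1111 XOR 1101 = 0010
  pos 2: 1000 XOR 1101 = 0101
  pos 3: 1011 XOR 1101 = 0110
  pos 4: 1100 XOR 1101 = 0001
  pos 7: 1001 XOR 1101 = 0100
  pos 8: 1001 XOR 1101 = 0100
  pos 9: 1000 XOR 1101 = 0101
  pos 10: 1010 XOR 1101 = 0111
  pos 11: 1110 XOR 1101 = 0011
Remainder = 110 (nonzero — an error is detected).

110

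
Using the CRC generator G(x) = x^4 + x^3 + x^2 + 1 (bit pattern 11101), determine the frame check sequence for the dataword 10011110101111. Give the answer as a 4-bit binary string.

1100

Append 4 zeros: 100111101011110000. Divide by 11101 (XOR where the leading bit is 1):
  pos 0: 10011 XOR 11101 = 01110
  pos 1: 11101 XOR 11101 = 00000
  pos 6: 10101 XOR 11101 = 01000
  pos 7: 10001 XOR 11101 = 01100
  pos 8: 11001 XOR 11101 = 00100
  pos 10: 10010 XOR 11101 = 01111
  pos 11: 11110 XOR 11101 = 00011
Remainder (last 4 bits) = 1100. This is the CRC / FCS.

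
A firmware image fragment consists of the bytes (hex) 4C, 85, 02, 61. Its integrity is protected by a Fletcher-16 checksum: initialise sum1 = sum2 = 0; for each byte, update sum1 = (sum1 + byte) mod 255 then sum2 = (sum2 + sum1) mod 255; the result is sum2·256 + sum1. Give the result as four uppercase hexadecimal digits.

Running sums (mod 255):
  after byte 0 (4C): sum1=76, sum2=76
  after byte 1 (85): sum1=209, sum2=30
  after byte 2 (02): sum1=211, sum2=241
  after byte 3 (61): sum1=53, sum2=39
Checksum = sum2·256 + sum1 = 39·256 + 53 = 10037 = 0x2735.

2735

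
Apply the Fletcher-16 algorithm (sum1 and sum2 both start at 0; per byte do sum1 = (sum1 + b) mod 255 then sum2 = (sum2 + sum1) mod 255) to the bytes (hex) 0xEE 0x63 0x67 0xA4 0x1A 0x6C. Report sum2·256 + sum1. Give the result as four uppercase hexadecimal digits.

Running sums (mod 255):
  after byte 0 (0xEE): sum1=238, sum2=238
  after byte 1 (0x63): sum1=82, sum2=65
  after byte 2 (0x67): sum1=185, sum2=250
  after byte 3 (0xA4): sum1=94, sum2=89
  after byte 4 (0x1A): sum1=120, sum2=209
  after byte 5 (0x6C): sum1=228, sum2=182
Checksum = sum2·256 + sum1 = 182·256 + 228 = 46820 = 0xB6E4.

B6E4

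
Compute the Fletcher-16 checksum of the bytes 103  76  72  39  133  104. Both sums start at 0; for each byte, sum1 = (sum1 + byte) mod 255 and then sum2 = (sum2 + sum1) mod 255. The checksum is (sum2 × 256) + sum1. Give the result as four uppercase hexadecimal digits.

F311

Running sums (mod 255):
  after byte 0 (103): sum1=103, sum2=103
  after byte 1 (76): sum1=179, sum2=27
  after byte 2 (72): sum1=251, sum2=23
  after byte 3 (39): sum1=35, sum2=58
  after byte 4 (133): sum1=168, sum2=226
  after byte 5 (104): sum1=17, sum2=243
Checksum = sum2·256 + sum1 = 243·256 + 17 = 62225 = 0xF311.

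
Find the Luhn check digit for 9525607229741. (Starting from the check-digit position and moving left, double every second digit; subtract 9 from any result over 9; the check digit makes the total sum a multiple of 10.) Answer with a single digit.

Partial digits right→left: 1 4 7 9 2 2 7 0 6 5 2 5 9
Double every second digit counting from the check-digit position (so the 1st, 3rd, 5th, ... of the partial from the right).
  doubled (with −9 where >9): 2 5 4 5 3 4 9 → sum 32
  kept as-is: 4 9 2 0 5 5 → sum 25
Total = 32 + 25 = 57.
Check digit = (10 − (57 mod 10)) mod 10 = 3.

3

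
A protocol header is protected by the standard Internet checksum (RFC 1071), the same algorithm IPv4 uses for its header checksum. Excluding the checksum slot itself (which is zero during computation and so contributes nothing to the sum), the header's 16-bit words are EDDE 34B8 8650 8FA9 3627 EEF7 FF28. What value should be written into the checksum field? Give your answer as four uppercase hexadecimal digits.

A326

One's-complement addition (fold any carry out of bit 15 back into bit 0):
  0xEDDE + 0x34B8 = 0x12296 → wrap carry → 0x2297
  0x2297 + 0x8650 = 0x0A8E7
  0xA8E7 + 0x8FA9 = 0x13890 → wrap carry → 0x3891
  0x3891 + 0x3627 = 0x06EB8
  0x6EB8 + 0xEEF7 = 0x15DAF → wrap carry → 0x5DB0
  0x5DB0 + 0xFF28 = 0x15CD8 → wrap carry → 0x5CD9
One's-complement sum = 0x5CD9.
Checksum = ~0x5CD9 & 0xFFFF = 0xA326.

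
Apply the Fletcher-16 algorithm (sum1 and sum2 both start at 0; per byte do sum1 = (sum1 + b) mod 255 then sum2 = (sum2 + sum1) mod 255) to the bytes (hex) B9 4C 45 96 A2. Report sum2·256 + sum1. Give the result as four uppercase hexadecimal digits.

Running sums (mod 255):
  after byte 0 (B9): sum1=185, sum2=185
  after byte 1 (4C): sum1=6, sum2=191
  after byte 2 (45): sum1=75, sum2=11
  after byte 3 (96): sum1=225, sum2=236
  after byte 4 (A2): sum1=132, sum2=113
Checksum = sum2·256 + sum1 = 113·256 + 132 = 29060 = 0x7184.

7184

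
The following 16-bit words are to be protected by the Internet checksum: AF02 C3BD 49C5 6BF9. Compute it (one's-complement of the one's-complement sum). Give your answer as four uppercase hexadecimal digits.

One's-complement addition (fold any carry out of bit 15 back into bit 0):
  0xAF02 + 0xC3BD = 0x172BF → wrap carry → 0x72C0
  0x72C0 + 0x49C5 = 0x0BC85
  0xBC85 + 0x6BF9 = 0x1287E → wrap carry → 0x287F
One's-complement sum = 0x287F.
Checksum = ~0x287F & 0xFFFF = 0xD780.

D780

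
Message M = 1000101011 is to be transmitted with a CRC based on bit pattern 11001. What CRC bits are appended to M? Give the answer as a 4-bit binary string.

Append 4 zeros: 10001010110000. Divide by 11001 (XOR where the leading bit is 1):
  pos 0: 10001 XOR 11001 = 01000
  pos 1: 10000 XOR 11001 = 01001
  pos 2: 10011 XOR 11001 = 01010
  pos 3: 10100 XOR 11001 = 01101
  pos 4: 11011 XOR 11001 = 00010
  pos 7: 10100 XOR 11001 = 01101
  pos 8: 11010 XOR 11001 = 00011
Remainder (last 4 bits) = 0110. This is the CRC / FCS.

0110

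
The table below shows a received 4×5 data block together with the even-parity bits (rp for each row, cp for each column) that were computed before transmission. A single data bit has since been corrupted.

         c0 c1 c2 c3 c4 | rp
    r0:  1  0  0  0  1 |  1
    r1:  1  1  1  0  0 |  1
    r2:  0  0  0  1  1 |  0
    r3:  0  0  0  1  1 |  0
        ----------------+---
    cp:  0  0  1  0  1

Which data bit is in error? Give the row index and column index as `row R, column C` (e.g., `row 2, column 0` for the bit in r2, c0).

Recompute each row's even parity and compare to rp:
  r0: data parity 0, sent rp 1 → mismatch
  r1: data parity 1, sent rp 1 → ok
  r2: data parity 0, sent rp 0 → ok
  r3: data parity 0, sent rp 0 → ok
Recompute each column's even parity and compare to cp:
  c0: data parity 0, sent cp 0 → ok
  c1: data parity 1, sent cp 0 → mismatch
  c2: data parity 1, sent cp 1 → ok
  c3: data parity 0, sent cp 0 → ok
  c4: data parity 1, sent cp 1 → ok
Exactly one row (r0) and one column (c1) fail → the flipped bit is at their intersection.

row 0, column 1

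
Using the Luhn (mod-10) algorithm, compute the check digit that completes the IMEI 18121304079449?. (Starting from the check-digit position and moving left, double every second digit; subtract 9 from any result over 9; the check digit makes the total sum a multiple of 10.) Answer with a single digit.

Partial digits right→left: 9 4 4 9 7 0 4 0 3 1 2 1 8 1
Double every second digit counting from the check-digit position (so the 1st, 3rd, 5th, ... of the partial from the right).
  doubled (with −9 where >9): 9 8 5 8 6 4 7 → sum 47
  kept as-is: 4 9 0 0 1 1 1 → sum 16
Total = 47 + 16 = 63.
Check digit = (10 − (63 mod 10)) mod 10 = 7.

7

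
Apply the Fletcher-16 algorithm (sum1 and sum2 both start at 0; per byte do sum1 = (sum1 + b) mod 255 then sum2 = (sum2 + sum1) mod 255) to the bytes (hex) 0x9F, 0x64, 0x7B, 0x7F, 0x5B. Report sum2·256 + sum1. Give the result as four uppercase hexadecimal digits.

Running sums (mod 255):
  after byte 0 (0x9F): sum1=159, sum2=159
  after byte 1 (0x64): sum1=4, sum2=163
  after byte 2 (0x7B): sum1=127, sum2=35
  after byte 3 (0x7F): sum1=254, sum2=34
  after byte 4 (0x5B): sum1=90, sum2=124
Checksum = sum2·256 + sum1 = 124·256 + 90 = 31834 = 0x7C5A.

7C5A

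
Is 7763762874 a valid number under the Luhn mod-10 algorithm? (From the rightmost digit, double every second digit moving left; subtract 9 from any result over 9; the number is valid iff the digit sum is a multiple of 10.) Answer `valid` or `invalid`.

valid

From the right, keep odd positions and double even positions (subtract 9 from any doubled value over 9):
  doubled (positions 2,4,...): 5 4 5 3 5 → sum 22
  kept (positions 1,3,...): 4 8 6 3 7 → sum 28
Total = 50.
50 mod 10 = 0, so the number is valid.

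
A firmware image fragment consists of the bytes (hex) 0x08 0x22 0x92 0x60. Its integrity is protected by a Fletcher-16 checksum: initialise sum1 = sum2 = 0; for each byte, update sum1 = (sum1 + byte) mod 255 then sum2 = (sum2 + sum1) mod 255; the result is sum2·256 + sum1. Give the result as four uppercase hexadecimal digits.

Running sums (mod 255):
  after byte 0 (0x08): sum1=8, sum2=8
  after byte 1 (0x22): sum1=42, sum2=50
  after byte 2 (0x92): sum1=188, sum2=238
  after byte 3 (0x60): sum1=29, sum2=12
Checksum = sum2·256 + sum1 = 12·256 + 29 = 3101 = 0x0C1D.

0C1D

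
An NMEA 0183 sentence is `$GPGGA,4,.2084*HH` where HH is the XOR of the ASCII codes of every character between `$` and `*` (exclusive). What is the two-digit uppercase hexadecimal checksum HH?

42

XOR the ASCII codes of the payload characters:
  'G' = 0x47 → acc = 0x47
  'P' = 0x50 → acc = 0x17
  'G' = 0x47 → acc = 0x50
  'G' = 0x47 → acc = 0x17
  'A' = 0x41 → acc = 0x56
  ',' = 0x2C → acc = 0x7A
  '4' = 0x34 → acc = 0x4E
  ',' = 0x2C → acc = 0x62
  '.' = 0x2E → acc = 0x4C
  '2' = 0x32 → acc = 0x7E
  '0' = 0x30 → acc = 0x4E
  '8' = 0x38 → acc = 0x76
  '4' = 0x34 → acc = 0x42
Checksum = 0x42.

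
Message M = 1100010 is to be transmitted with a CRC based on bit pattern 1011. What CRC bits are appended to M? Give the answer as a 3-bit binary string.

000

Append 3 zeros: 1100010000. Divide by 1011 (XOR where the leading bit is 1):
  pos 0: 1100 XOR 1011 = 0111
  pos 1: 1110 XOR 1011 = 0101
  pos 2: 1011 XOR 1011 = 0000
Remainder (last 3 bits) = 000. This is the CRC / FCS.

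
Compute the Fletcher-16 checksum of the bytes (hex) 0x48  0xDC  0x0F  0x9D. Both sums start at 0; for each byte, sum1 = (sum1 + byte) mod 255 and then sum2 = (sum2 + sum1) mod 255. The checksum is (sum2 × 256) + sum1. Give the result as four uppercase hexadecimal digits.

73D1

Running sums (mod 255):
  after byte 0 (0x48): sum1=72, sum2=72
  after byte 1 (0xDC): sum1=37, sum2=109
  after byte 2 (0x0F): sum1=52, sum2=161
  after byte 3 (0x9D): sum1=209, sum2=115
Checksum = sum2·256 + sum1 = 115·256 + 209 = 29649 = 0x73D1.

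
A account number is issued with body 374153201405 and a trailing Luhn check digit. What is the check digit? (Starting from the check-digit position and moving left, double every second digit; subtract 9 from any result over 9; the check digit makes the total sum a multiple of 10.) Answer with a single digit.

Partial digits right→left: 5 0 4 1 0 2 3 5 1 4 7 3
Double every second digit counting from the check-digit position (so the 1st, 3rd, 5th, ... of the partial from the right).
  doubled (with −9 where >9): 1 8 0 6 2 5 → sum 22
  kept as-is: 0 1 2 5 4 3 → sum 15
Total = 22 + 15 = 37.
Check digit = (10 − (37 mod 10)) mod 10 = 3.

3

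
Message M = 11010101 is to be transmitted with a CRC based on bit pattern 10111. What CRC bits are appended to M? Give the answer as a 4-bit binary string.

0001

Append 4 zeros: 110101010000. Divide by 10111 (XOR where the leading bit is 1):
  pos 0: 11010 XOR 10111 = 01101
  pos 1: 11011 XOR 10111 = 01100
  pos 2: 11000 XOR 10111 = 01111
  pos 3: 11111 XOR 10111 = 01000
  pos 4: 10000 XOR 10111 = 00111
  pos 6: 11100 XOR 10111 = 01011
  pos 7: 10110 XOR 10111 = 00001
Remainder (last 4 bits) = 0001. This is the CRC / FCS.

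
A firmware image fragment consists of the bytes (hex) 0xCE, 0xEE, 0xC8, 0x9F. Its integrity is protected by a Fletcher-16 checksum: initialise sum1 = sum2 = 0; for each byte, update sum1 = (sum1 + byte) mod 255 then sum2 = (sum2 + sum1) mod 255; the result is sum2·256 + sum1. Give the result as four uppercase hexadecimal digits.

Running sums (mod 255):
  after byte 0 (0xCE): sum1=206, sum2=206
  after byte 1 (0xEE): sum1=189, sum2=140
  after byte 2 (0xC8): sum1=134, sum2=19
  after byte 3 (0x9F): sum1=38, sum2=57
Checksum = sum2·256 + sum1 = 57·256 + 38 = 14630 = 0x3926.

3926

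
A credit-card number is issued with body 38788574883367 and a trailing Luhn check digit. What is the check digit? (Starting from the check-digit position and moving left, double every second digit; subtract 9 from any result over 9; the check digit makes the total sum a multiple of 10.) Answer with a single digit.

Partial digits right→left: 7 6 3 3 8 8 4 7 5 8 8 7 8 3
Double every second digit counting from the check-digit position (so the 1st, 3rd, 5th, ... of the partial from the right).
  doubled (with −9 where >9): 5 6 7 8 1 7 7 → sum 41
  kept as-is: 6 3 8 7 8 7 3 → sum 42
Total = 41 + 42 = 83.
Check digit = (10 − (83 mod 10)) mod 10 = 7.

7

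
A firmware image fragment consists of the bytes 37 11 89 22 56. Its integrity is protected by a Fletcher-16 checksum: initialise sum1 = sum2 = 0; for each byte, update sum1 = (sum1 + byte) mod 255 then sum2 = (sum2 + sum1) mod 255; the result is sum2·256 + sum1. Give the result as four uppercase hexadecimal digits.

56D7

Running sums (mod 255):
  after byte 0 (37): sum1=37, sum2=37
  after byte 1 (11): sum1=48, sum2=85
  after byte 2 (89): sum1=137, sum2=222
  after byte 3 (22): sum1=159, sum2=126
  after byte 4 (56): sum1=215, sum2=86
Checksum = sum2·256 + sum1 = 86·256 + 215 = 22231 = 0x56D7.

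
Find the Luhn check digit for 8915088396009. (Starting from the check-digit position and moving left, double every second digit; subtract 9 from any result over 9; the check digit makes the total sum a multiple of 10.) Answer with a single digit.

5

Partial digits right→left: 9 0 0 6 9 3 8 8 0 5 1 9 8
Double every second digit counting from the check-digit position (so the 1st, 3rd, 5th, ... of the partial from the right).
  doubled (with −9 where >9): 9 0 9 7 0 2 7 → sum 34
  kept as-is: 0 6 3 8 5 9 → sum 31
Total = 34 + 31 = 65.
Check digit = (10 − (65 mod 10)) mod 10 = 5.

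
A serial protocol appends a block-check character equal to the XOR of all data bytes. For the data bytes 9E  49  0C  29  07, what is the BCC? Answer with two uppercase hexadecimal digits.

F5

XOR the bytes together:
  start with 0x9E
  0x9E ⊕ 0x49 = 0xD7
  0xD7 ⊕ 0x0C = 0xDB
  0xDB ⊕ 0x29 = 0xF2
  0xF2 ⊕ 0x07 = 0xF5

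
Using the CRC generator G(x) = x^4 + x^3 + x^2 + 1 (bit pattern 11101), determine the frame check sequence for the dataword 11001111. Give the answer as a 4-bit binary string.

Append 4 zeros: 110011110000. Divide by 11101 (XOR where the leading bit is 1):
  pos 0: 11001 XOR 11101 = 00100
  pos 2: 10011 XOR 11101 = 01110
  pos 3: 11101 XOR 11101 = 00000
Remainder (last 4 bits) = 0000. This is the CRC / FCS.

0000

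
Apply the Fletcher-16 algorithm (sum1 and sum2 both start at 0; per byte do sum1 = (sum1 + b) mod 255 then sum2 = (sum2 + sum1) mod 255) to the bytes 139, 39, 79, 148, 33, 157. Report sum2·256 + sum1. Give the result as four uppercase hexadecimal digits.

Running sums (mod 255):
  after byte 0 (139): sum1=139, sum2=139
  after byte 1 (39): sum1=178, sum2=62
  after byte 2 (79): sum1=2, sum2=64
  after byte 3 (148): sum1=150, sum2=214
  after byte 4 (33): sum1=183, sum2=142
  after byte 5 (157): sum1=85, sum2=227
Checksum = sum2·256 + sum1 = 227·256 + 85 = 58197 = 0xE355.

E355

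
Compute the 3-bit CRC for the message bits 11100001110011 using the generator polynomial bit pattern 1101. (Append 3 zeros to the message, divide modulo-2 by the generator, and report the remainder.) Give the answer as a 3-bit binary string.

Append 3 zeros: 11100001110011000. Divide by 1101 (XOR where the leading bit is 1):
  pos 0: 1110 XOR 1101 = 0011
  pos 2: 1100 XOR 1101 = 0001
  pos 5: 1011 XOR 1101 = 0110
  pos 6: 1101 XOR 1101 = 0000
  pos 12: 1100 XOR 1101 = 0001
Remainder (last 3 bits) = 010. This is the CRC / FCS.

010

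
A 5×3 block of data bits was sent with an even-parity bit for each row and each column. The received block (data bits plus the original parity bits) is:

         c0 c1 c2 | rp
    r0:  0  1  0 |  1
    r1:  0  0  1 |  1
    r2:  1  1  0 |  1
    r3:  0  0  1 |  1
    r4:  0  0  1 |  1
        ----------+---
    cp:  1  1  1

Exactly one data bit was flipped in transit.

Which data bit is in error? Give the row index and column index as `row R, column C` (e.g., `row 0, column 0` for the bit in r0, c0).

Recompute each row's even parity and compare to rp:
  r0: data parity 1, sent rp 1 → ok
  r1: data parity 1, sent rp 1 → ok
  r2: data parity 0, sent rp 1 → mismatch
  r3: data parity 1, sent rp 1 → ok
  r4: data parity 1, sent rp 1 → ok
Recompute each column's even parity and compare to cp:
  c0: data parity 1, sent cp 1 → ok
  c1: data parity 0, sent cp 1 → mismatch
  c2: data parity 1, sent cp 1 → ok
Exactly one row (r2) and one column (c1) fail → the flipped bit is at their intersection.

row 2, column 1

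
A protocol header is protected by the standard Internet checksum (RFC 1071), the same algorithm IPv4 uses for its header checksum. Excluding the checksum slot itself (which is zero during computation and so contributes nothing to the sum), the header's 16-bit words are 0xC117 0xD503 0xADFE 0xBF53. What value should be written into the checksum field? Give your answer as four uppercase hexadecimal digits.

One's-complement addition (fold any carry out of bit 15 back into bit 0):
  0xC117 + 0xD503 = 0x1961A → wrap carry → 0x961B
  0x961B + 0xADFE = 0x14419 → wrap carry → 0x441A
  0x441A + 0xBF53 = 0x1036D → wrap carry → 0x036E
One's-complement sum = 0x036E.
Checksum = ~0x036E & 0xFFFF = 0xFC91.

FC91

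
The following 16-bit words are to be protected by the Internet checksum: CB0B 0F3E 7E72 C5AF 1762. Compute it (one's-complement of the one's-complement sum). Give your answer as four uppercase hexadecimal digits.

CA31

One's-complement addition (fold any carry out of bit 15 back into bit 0):
  0xCB0B + 0x0F3E = 0x0DA49
  0xDA49 + 0x7E72 = 0x158BB → wrap carry → 0x58BC
  0x58BC + 0xC5AF = 0x11E6B → wrap carry → 0x1E6C
  0x1E6C + 0x1762 = 0x035CE
One's-complement sum = 0x35CE.
Checksum = ~0x35CE & 0xFFFF = 0xCA31.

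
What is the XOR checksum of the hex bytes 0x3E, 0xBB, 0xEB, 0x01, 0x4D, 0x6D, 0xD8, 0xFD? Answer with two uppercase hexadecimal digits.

XOR the bytes together:
  start with 0x3E
  0x3E ⊕ 0xBB = 0x85
  0x85 ⊕ 0xEB = 0x6E
  0x6E ⊕ 0x01 = 0x6F
  0x6F ⊕ 0x4D = 0x22
  0x22 ⊕ 0x6D = 0x4F
  0x4F ⊕ 0xD8 = 0x97
  0x97 ⊕ 0xFD = 0x6A

6A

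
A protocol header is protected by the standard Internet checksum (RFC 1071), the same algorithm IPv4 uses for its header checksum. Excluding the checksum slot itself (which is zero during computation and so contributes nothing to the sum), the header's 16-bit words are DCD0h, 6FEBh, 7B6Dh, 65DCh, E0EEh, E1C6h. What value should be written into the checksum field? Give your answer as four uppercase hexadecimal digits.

0F44

One's-complement addition (fold any carry out of bit 15 back into bit 0):
  0xDCD0 + 0x6FEB = 0x14CBB → wrap carry → 0x4CBC
  0x4CBC + 0x7B6D = 0x0C829
  0xC829 + 0x65DC = 0x12E05 → wrap carry → 0x2E06
  0x2E06 + 0xE0EE = 0x10EF4 → wrap carry → 0x0EF5
  0x0EF5 + 0xE1C6 = 0x0F0BB
One's-complement sum = 0xF0BB.
Checksum = ~0xF0BB & 0xFFFF = 0x0F44.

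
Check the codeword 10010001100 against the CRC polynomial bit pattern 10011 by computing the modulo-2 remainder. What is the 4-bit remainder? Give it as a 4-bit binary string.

Modulo-2 division of 10010001100 by 10011:
  pos 0: 10010 XOR 10011 = 00001
  pos 4: 10011 XOR 10011 = 00000
Remainder = 0000 (zero — the frame passes the CRC check).

0000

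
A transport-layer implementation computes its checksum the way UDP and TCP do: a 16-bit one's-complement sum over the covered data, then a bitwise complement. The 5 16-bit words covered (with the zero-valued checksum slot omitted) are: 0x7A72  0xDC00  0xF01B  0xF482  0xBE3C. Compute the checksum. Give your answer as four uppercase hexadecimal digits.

06B1

One's-complement addition (fold any carry out of bit 15 back into bit 0):
  0x7A72 + 0xDC00 = 0x15672 → wrap carry → 0x5673
  0x5673 + 0xF01B = 0x1468E → wrap carry → 0x468F
  0x468F + 0xF482 = 0x13B11 → wrap carry → 0x3B12
  0x3B12 + 0xBE3C = 0x0F94E
One's-complement sum = 0xF94E.
Checksum = ~0xF94E & 0xFFFF = 0x06B1.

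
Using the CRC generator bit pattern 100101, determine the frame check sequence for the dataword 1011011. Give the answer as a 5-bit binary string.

11111

Append 5 zeros: 101101100000. Divide by 100101 (XOR where the leading bit is 1):
  pos 0: 101101 XOR 100101 = 001000
  pos 2: 100010 XOR 100101 = 000111
  pos 5: 111000 XOR 100101 = 011101
  pos 6: 111010 XOR 100101 = 011111
Remainder (last 5 bits) = 11111. This is the CRC / FCS.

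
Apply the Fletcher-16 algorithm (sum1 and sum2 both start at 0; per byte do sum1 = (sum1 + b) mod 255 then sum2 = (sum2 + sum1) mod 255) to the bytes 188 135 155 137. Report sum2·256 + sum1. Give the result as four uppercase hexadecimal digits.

Running sums (mod 255):
  after byte 0 (188): sum1=188, sum2=188
  after byte 1 (135): sum1=68, sum2=1
  after byte 2 (155): sum1=223, sum2=224
  after byte 3 (137): sum1=105, sum2=74
Checksum = sum2·256 + sum1 = 74·256 + 105 = 19049 = 0x4A69.

4A69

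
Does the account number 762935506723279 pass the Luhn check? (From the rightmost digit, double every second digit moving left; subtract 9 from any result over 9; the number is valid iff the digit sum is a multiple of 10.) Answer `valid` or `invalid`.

invalid

From the right, keep odd positions and double even positions (subtract 9 from any doubled value over 9):
  doubled (positions 2,4,...): 5 6 5 0 1 9 3 → sum 29
  kept (positions 1,3,...): 9 2 2 6 5 3 2 7 → sum 36
Total = 65.
65 mod 10 = 5, so the number is invalid.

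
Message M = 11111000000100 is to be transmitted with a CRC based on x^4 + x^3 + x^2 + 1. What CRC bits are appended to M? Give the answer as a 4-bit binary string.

1111

Append 4 zeros: 111110000001000000. Divide by 11101 (XOR where the leading bit is 1):
  pos 0: 11111 XOR 11101 = 00010
  pos 3: 10000 XOR 11101 = 01101
  pos 4: 11010 XOR 11101 = 00111
  pos 6: 11100 XOR 11101 = 00001
  pos 10: 11000 XOR 11101 = 00101
  pos 12: 10100 XOR 11101 = 01001
  pos 13: 10010 XOR 11101 = 01111
Remainder (last 4 bits) = 1111. This is the CRC / FCS.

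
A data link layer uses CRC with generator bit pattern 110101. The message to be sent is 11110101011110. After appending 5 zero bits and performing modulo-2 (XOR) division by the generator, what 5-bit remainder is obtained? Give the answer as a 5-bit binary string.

10111

Append 5 zeros: 1111010101111000000. Divide by 110101 (XOR where the leading bit is 1):
  pos 0: 111101 XOR 110101 = 001000
  pos 2: 100001 XOR 110101 = 010100
  pos 3: 101000 XOR 110101 = 011101
  pos 4: 111011 XOR 110101 = 001110
  pos 6: 111011 XOR 110101 = 001110
  pos 8: 111010 XOR 110101 = 001111
  pos 10: 111100 XOR 110101 = 001001
  pos 12: 100100 XOR 110101 = 010001
  pos 13: 100010 XOR 110101 = 010111
Remainder (last 5 bits) = 10111. This is the CRC / FCS.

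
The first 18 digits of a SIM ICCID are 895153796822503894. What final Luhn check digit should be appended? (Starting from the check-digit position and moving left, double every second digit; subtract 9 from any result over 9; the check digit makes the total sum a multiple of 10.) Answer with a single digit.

8

Partial digits right→left: 4 9 8 3 0 5 2 2 8 6 9 7 3 5 1 5 9 8
Double every second digit counting from the check-digit position (so the 1st, 3rd, 5th, ... of the partial from the right).
  doubled (with −9 where >9): 8 7 0 4 7 9 6 2 9 → sum 52
  kept as-is: 9 3 5 2 6 7 5 5 8 → sum 50
Total = 52 + 50 = 102.
Check digit = (10 − (102 mod 10)) mod 10 = 8.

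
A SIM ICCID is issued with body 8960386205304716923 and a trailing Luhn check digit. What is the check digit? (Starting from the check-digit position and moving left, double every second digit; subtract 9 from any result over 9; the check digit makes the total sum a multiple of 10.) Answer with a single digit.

Partial digits right→left: 3 2 9 6 1 7 4 0 3 5 0 2 6 8 3 0 6 9 8
Double every second digit counting from the check-digit position (so the 1st, 3rd, 5th, ... of the partial from the right).
  doubled (with −9 where >9): 6 9 2 8 6 0 3 6 3 7 → sum 50
  kept as-is: 2 6 7 0 5 2 8 0 9 → sum 39
Total = 50 + 39 = 89.
Check digit = (10 − (89 mod 10)) mod 10 = 1.

1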